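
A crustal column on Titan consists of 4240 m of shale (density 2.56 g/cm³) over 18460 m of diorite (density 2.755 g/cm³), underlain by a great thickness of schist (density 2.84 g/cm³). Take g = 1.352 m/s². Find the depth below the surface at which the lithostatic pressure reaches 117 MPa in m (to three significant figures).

31400 m

Pressure at base of upper layers: 2560×1.352×4240 + 2755×1.352×18460 = 8.343×10^7 Pa = 83.43 MPa
Remaining pressure to be supplied by schist: 1.170×10^8 − 8.343×10^7 = 3.357×10^7 Pa
Additional depth in schist = 3.357×10^7 Pa / (2840 kg/m³ × 1.352 m/s²) = 8741.8 m
Total depth = 22700 m + 8741.8 m = 31442 m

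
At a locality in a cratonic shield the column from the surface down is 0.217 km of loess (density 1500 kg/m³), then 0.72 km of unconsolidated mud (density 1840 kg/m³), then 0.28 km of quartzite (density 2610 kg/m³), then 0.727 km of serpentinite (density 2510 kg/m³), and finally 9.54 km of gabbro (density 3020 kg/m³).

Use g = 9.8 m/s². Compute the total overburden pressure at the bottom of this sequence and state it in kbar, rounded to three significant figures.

3.24 kbar

loess: 1500 kg/m³ × 9.8 m/s² × 217 m = 3.190×10^6 Pa = 0.03190 kbar
unconsolidated mud: 1840 kg/m³ × 9.8 m/s² × 720 m = 1.298×10^7 Pa = 0.1298 kbar
quartzite: 2610 kg/m³ × 9.8 m/s² × 280 m = 7.162×10^6 Pa = 0.07162 kbar
serpentinite: 2510 kg/m³ × 9.8 m/s² × 727 m = 1.788×10^7 Pa = 0.1788 kbar
gabbro: 3020 kg/m³ × 9.8 m/s² × 9540 m = 2.823×10^8 Pa = 2.823 kbar
Total = 0.03190 + 0.1298 + 0.07162 + 0.1788 + 2.823 = 3.2356 kbar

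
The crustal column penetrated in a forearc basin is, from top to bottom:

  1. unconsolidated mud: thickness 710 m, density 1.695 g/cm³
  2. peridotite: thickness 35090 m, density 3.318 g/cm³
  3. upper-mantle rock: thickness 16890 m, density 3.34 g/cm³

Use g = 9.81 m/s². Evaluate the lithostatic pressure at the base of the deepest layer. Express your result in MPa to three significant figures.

1710 MPa

unconsolidated mud: 1695 kg/m³ × 9.81 m/s² × 710 m = 1.181×10^7 Pa = 11.81 MPa
peridotite: 3318 kg/m³ × 9.81 m/s² × 35090 m = 1.142×10^9 Pa = 1142 MPa
upper-mantle rock: 3340 kg/m³ × 9.81 m/s² × 16890 m = 5.534×10^8 Pa = 553.4 MPa
Total = 11.81 + 1142 + 553.4 = 1707.4 MPa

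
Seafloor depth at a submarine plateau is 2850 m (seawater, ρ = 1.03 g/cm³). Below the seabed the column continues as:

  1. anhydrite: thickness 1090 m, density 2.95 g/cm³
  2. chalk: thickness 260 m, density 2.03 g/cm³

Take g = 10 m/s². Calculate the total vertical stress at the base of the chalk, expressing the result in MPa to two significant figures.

seawater: 1030 kg/m³ × 10 m/s² × 2850 m = 2.936×10^7 Pa = 29.36 MPa
anhydrite: 2950 kg/m³ × 10 m/s² × 1090 m = 3.216×10^7 Pa = 32.16 MPa
chalk: 2030 kg/m³ × 10 m/s² × 260 m = 5.278×10^6 Pa = 5.278 MPa
Total = 29.36 + 32.16 + 5.278 = 66.788 MPa

67 MPa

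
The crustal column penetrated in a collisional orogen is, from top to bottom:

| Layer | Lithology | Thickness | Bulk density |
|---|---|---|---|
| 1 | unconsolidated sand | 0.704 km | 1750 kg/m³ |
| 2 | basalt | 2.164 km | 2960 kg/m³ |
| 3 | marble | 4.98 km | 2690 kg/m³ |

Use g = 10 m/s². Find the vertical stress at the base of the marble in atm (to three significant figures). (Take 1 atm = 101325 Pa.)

unconsolidated sand: 1750 kg/m³ × 10 m/s² × 704 m = 1.232×10^7 Pa = 121.6 atm
basalt: 2960 kg/m³ × 10 m/s² × 2164 m = 6.405×10^7 Pa = 632.2 atm
marble: 2690 kg/m³ × 10 m/s² × 4980 m = 1.340×10^8 Pa = 1322 atm
Total = 121.6 + 632.2 + 1322 = 2075.9 atm

2080 atm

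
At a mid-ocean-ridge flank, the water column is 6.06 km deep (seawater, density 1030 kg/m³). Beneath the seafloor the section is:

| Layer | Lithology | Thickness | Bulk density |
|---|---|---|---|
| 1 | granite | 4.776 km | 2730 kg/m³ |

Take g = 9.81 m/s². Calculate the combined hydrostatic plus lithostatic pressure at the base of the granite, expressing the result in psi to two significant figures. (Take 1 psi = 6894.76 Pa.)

seawater: 1030 kg/m³ × 9.81 m/s² × 6060 m = 6.123×10^7 Pa = 8881 psi
granite: 2730 kg/m³ × 9.81 m/s² × 4776 m = 1.279×10^8 Pa = 18551 psi
Total = 8881 + 18551 = 27432 psi

27000 psi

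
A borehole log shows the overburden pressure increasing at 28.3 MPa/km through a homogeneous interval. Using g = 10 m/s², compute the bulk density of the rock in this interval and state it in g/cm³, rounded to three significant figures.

ρ = (dP/dz)/g = 28.3 MPa/km / 10 m/s² = 28300 Pa/m / 10 m/s² = 2830.0 kg/m³
= 2.830 g/cm³

2.83 g/cm³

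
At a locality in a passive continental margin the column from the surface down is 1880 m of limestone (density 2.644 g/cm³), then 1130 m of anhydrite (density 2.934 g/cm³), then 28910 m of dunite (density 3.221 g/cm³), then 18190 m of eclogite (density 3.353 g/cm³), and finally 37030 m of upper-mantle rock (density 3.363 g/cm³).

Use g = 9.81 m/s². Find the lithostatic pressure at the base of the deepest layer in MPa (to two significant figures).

limestone: 2644 kg/m³ × 9.81 m/s² × 1880 m = 4.876×10^7 Pa = 48.76 MPa
anhydrite: 2934 kg/m³ × 9.81 m/s² × 1130 m = 3.252×10^7 Pa = 32.52 MPa
dunite: 3221 kg/m³ × 9.81 m/s² × 28910 m = 9.135×10^8 Pa = 913.5 MPa
eclogite: 3353 kg/m³ × 9.81 m/s² × 18190 m = 5.983×10^8 Pa = 598.3 MPa
upper-mantle rock: 3363 kg/m³ × 9.81 m/s² × 37030 m = 1.222×10^9 Pa = 1222 MPa
Total = 48.76 + 32.52 + 913.5 + 598.3 + 1222 = 2814.8 MPa

2800 MPa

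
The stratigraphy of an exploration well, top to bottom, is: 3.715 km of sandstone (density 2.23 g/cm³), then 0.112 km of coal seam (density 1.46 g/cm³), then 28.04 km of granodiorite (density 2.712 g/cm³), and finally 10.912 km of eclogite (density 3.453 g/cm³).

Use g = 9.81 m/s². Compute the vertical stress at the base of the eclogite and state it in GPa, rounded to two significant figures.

sandstone: 2230 kg/m³ × 9.81 m/s² × 3715 m = 8.127×10^7 Pa = 0.08127 GPa
coal seam: 1460 kg/m³ × 9.81 m/s² × 112 m = 1.604×10^6 Pa = 1.604×10^-3 GPa
granodiorite: 2712 kg/m³ × 9.81 m/s² × 28040 m = 7.460×10^8 Pa = 0.7460 GPa
eclogite: 3453 kg/m³ × 9.81 m/s² × 10912 m = 3.696×10^8 Pa = 0.3696 GPa
Total = 0.08127 + 1.604×10^-3 + 0.7460 + 0.3696 = 1.1985 GPa

1.2 GPa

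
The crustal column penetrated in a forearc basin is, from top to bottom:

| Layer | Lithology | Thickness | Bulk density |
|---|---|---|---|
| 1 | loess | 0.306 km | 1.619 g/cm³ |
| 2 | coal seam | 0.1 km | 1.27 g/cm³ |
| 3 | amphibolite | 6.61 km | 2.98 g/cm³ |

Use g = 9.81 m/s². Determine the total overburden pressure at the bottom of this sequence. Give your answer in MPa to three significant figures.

loess: 1619 kg/m³ × 9.81 m/s² × 306 m = 4.860×10^6 Pa = 4.860 MPa
coal seam: 1270 kg/m³ × 9.81 m/s² × 100 m = 1.246×10^6 Pa = 1.246 MPa
amphibolite: 2980 kg/m³ × 9.81 m/s² × 6610 m = 1.932×10^8 Pa = 193.2 MPa
Total = 4.860 + 1.246 + 193.2 = 199.34 MPa

199 MPa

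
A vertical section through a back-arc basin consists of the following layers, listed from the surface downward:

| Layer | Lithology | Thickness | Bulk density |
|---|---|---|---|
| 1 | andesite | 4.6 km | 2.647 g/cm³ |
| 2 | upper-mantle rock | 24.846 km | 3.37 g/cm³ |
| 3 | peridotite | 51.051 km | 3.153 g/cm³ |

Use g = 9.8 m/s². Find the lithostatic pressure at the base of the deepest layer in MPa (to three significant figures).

andesite: 2647 kg/m³ × 9.8 m/s² × 4600 m = 1.193×10^8 Pa = 119.3 MPa
upper-mantle rock: 3370 kg/m³ × 9.8 m/s² × 24846 m = 8.206×10^8 Pa = 820.6 MPa
peridotite: 3153 kg/m³ × 9.8 m/s² × 51051 m = 1.577×10^9 Pa = 1577 MPa
Total = 119.3 + 820.6 + 1577 = 2517.3 MPa

2520 MPa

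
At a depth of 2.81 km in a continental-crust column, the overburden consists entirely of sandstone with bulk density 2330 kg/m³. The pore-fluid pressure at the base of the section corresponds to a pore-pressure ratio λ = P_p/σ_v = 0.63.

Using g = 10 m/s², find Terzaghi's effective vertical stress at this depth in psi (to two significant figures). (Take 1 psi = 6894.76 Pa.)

Overburden (lithostatic) stress σ_v:
sandstone: 2330 kg/m³ × 10 m/s² × 2810 m = 6.547×10^7 Pa = 65.47 MPa
Pore pressure P_p = λ·σ_v = 0.63 × 65.47 MPa = 41.25 MPa
Effective stress σ' = σ_v − P_p = 65.47 − 41.25 = 24.225 MPa = 3513.5 psi

3500 psi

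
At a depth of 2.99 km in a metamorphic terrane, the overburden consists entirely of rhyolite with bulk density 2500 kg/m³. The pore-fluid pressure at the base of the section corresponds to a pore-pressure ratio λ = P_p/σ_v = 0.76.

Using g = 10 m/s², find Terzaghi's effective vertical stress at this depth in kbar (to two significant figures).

0.18 kbar

Overburden (lithostatic) stress σ_v:
rhyolite: 2500 kg/m³ × 10 m/s² × 2990 m = 7.475×10^7 Pa = 74.75 MPa
Pore pressure P_p = λ·σ_v = 0.76 × 74.75 MPa = 56.81 MPa
Effective stress σ' = σ_v − P_p = 74.75 − 56.81 = 17.940 MPa = 0.17940 kbar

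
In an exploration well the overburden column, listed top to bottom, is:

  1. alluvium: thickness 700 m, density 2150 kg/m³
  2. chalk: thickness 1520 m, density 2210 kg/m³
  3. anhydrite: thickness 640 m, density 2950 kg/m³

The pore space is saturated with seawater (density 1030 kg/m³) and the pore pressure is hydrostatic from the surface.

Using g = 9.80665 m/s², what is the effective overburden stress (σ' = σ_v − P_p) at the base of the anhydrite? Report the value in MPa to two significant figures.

Overburden (lithostatic) stress σ_v:
alluvium: 2150 kg/m³ × 9.80665 m/s² × 700 m = 1.476×10^7 Pa = 14.76 MPa
chalk: 2210 kg/m³ × 9.80665 m/s² × 1520 m = 3.294×10^7 Pa = 32.94 MPa
anhydrite: 2950 kg/m³ × 9.80665 m/s² × 640 m = 1.851×10^7 Pa = 18.51 MPa
Total = 14.76 + 32.94 + 18.51 = 66.216 MPa
Pore pressure P_p = 1030 kg/m³ × 9.80665 m/s² × 2860 m = 2.889×10^7 Pa = 28.89 MPa
Effective stress σ' = σ_v − P_p = 66.22 − 28.89 = 37.328 MPa

37 MPa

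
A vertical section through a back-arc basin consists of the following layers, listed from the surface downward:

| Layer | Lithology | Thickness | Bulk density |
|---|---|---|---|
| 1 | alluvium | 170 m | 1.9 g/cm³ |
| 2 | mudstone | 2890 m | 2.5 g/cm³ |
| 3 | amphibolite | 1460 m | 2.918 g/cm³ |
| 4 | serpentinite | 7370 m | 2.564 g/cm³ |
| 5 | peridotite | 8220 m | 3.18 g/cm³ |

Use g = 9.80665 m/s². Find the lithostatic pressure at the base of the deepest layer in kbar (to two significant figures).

5.6 kbar

alluvium: 1900 kg/m³ × 9.80665 m/s² × 170 m = 3.168×10^6 Pa = 0.03168 kbar
mudstone: 2500 kg/m³ × 9.80665 m/s² × 2890 m = 7.085×10^7 Pa = 0.7085 kbar
amphibolite: 2918 kg/m³ × 9.80665 m/s² × 1460 m = 4.178×10^7 Pa = 0.4178 kbar
serpentinite: 2564 kg/m³ × 9.80665 m/s² × 7370 m = 1.853×10^8 Pa = 1.853 kbar
peridotite: 3180 kg/m³ × 9.80665 m/s² × 8220 m = 2.563×10^8 Pa = 2.563 kbar
Total = 0.03168 + 0.7085 + 0.4178 + 1.853 + 2.563 = 5.5745 kbar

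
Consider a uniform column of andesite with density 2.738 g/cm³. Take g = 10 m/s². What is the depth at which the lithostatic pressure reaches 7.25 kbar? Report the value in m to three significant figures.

26500 m

h = P/(ρg) = 7.25 kbar / (2738 kg/m³ × 10 m/s²) = 7.250×10^8 Pa / 27380 Pa/m = 26479 m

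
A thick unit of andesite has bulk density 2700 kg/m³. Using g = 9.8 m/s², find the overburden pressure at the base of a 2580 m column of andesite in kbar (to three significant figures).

0.683 kbar

andesite: 2700 kg/m³ × 9.8 m/s² × 2580 m = 6.827×10^7 Pa = 0.6827 kbar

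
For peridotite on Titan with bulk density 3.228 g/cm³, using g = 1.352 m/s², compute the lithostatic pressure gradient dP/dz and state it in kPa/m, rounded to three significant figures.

dP/dz = ρg = 3228 kg/m³ × 1.352 m/s² = 4364.3 Pa/m
= 4364.3 Pa/m × (1 kPa/m / 1000.0 Pa/m) = 4.3643 kPa/m

4.36 kPa/m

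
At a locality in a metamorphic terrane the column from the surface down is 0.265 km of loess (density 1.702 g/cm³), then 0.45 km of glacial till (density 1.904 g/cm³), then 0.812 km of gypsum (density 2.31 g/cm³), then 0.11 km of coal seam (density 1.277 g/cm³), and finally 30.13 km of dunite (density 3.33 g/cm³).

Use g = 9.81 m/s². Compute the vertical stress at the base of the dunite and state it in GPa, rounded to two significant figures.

loess: 1702 kg/m³ × 9.81 m/s² × 265 m = 4.425×10^6 Pa = 4.425×10^-3 GPa
glacial till: 1904 kg/m³ × 9.81 m/s² × 450 m = 8.405×10^6 Pa = 8.405×10^-3 GPa
gypsum: 2310 kg/m³ × 9.81 m/s² × 812 m = 1.840×10^7 Pa = 0.01840 GPa
coal seam: 1277 kg/m³ × 9.81 m/s² × 110 m = 1.378×10^6 Pa = 1.378×10^-3 GPa
dunite: 3330 kg/m³ × 9.81 m/s² × 30130 m = 9.843×10^8 Pa = 0.9843 GPa
Total = 4.425×10^-3 + 8.405×10^-3 + 0.01840 + 1.378×10^-3 + 0.9843 = 1.0169 GPa

1.0 GPa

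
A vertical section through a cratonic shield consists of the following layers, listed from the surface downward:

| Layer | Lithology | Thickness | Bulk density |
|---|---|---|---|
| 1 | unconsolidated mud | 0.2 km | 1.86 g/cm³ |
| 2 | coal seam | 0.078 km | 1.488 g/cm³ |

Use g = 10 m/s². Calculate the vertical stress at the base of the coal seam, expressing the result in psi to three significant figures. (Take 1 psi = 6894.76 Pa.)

unconsolidated mud: 1860 kg/m³ × 10 m/s² × 200 m = 3.720×10^6 Pa = 539.5 psi
coal seam: 1488 kg/m³ × 10 m/s² × 78 m = 1.161×10^6 Pa = 168.3 psi
Total = 539.5 + 168.3 = 707.88 psi

708 psi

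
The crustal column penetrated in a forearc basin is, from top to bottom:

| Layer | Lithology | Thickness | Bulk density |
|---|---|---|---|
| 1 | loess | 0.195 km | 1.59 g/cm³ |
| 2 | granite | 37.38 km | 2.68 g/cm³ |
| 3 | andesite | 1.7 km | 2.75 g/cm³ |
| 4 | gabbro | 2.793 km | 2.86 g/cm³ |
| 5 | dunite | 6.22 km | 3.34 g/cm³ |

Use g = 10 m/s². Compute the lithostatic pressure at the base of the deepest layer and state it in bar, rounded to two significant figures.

13000 bar

loess: 1590 kg/m³ × 10 m/s² × 195 m = 3.100×10^6 Pa = 31.00 bar
granite: 2680 kg/m³ × 10 m/s² × 37380 m = 1.002×10^9 Pa = 10018 bar
andesite: 2750 kg/m³ × 10 m/s² × 1700 m = 4.675×10^7 Pa = 467.5 bar
gabbro: 2860 kg/m³ × 10 m/s² × 2793 m = 7.988×10^7 Pa = 798.8 bar
dunite: 3340 kg/m³ × 10 m/s² × 6220 m = 2.077×10^8 Pa = 2077 bar
Total = 31.00 + 10018 + 467.5 + 798.8 + 2077 = 13393 bar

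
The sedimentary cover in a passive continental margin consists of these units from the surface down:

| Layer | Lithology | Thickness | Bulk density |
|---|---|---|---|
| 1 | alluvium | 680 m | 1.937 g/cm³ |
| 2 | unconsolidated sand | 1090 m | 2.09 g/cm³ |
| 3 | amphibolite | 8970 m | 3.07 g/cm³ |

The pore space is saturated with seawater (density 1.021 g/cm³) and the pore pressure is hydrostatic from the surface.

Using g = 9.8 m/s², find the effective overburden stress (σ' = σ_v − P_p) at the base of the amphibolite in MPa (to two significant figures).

Overburden (lithostatic) stress σ_v:
alluvium: 1937 kg/m³ × 9.8 m/s² × 680 m = 1.291×10^7 Pa = 12.91 MPa
unconsolidated sand: 2090 kg/m³ × 9.8 m/s² × 1090 m = 2.233×10^7 Pa = 22.33 MPa
amphibolite: 3070 kg/m³ × 9.8 m/s² × 8970 m = 2.699×10^8 Pa = 269.9 MPa
Total = 12.91 + 22.33 + 269.9 = 305.10 MPa
Pore pressure P_p = 1021 kg/m³ × 9.8 m/s² × 10740 m = 1.075×10^8 Pa = 107.5 MPa
Effective stress σ' = σ_v − P_p = 305.1 − 107.5 = 197.64 MPa

200 MPa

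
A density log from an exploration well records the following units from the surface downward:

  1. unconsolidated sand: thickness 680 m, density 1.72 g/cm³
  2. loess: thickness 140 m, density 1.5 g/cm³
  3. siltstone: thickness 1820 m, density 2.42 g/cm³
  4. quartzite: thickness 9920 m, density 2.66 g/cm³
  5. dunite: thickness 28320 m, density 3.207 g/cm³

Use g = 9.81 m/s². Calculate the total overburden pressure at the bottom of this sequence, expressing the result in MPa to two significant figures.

1200 MPa

unconsolidated sand: 1720 kg/m³ × 9.81 m/s² × 680 m = 1.147×10^7 Pa = 11.47 MPa
loess: 1500 kg/m³ × 9.81 m/s² × 140 m = 2.060×10^6 Pa = 2.060 MPa
siltstone: 2420 kg/m³ × 9.81 m/s² × 1820 m = 4.321×10^7 Pa = 43.21 MPa
quartzite: 2660 kg/m³ × 9.81 m/s² × 9920 m = 2.589×10^8 Pa = 258.9 MPa
dunite: 3207 kg/m³ × 9.81 m/s² × 28320 m = 8.910×10^8 Pa = 891.0 MPa
Total = 11.47 + 2.060 + 43.21 + 258.9 + 891.0 = 1206.6 MPa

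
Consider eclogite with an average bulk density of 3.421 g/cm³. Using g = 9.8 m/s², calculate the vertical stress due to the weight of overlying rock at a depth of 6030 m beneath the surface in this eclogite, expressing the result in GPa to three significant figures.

0.202 GPa

eclogite: 3421 kg/m³ × 9.8 m/s² × 6030 m = 2.022×10^8 Pa = 0.2022 GPa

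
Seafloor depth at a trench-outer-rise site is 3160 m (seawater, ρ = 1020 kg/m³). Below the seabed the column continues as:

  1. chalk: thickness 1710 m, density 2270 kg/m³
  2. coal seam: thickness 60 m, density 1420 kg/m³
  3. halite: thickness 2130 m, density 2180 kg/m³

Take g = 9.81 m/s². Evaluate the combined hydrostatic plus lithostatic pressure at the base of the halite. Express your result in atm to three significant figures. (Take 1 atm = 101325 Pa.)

seawater: 1020 kg/m³ × 9.81 m/s² × 3160 m = 3.162×10^7 Pa = 312.1 atm
chalk: 2270 kg/m³ × 9.81 m/s² × 1710 m = 3.808×10^7 Pa = 375.8 atm
coal seam: 1420 kg/m³ × 9.81 m/s² × 60 m = 8.358×10^5 Pa = 8.249 atm
halite: 2180 kg/m³ × 9.81 m/s² × 2130 m = 4.555×10^7 Pa = 449.6 atm
Total = 312.1 + 375.8 + 8.249 + 449.6 = 1145.7 atm

1150 atm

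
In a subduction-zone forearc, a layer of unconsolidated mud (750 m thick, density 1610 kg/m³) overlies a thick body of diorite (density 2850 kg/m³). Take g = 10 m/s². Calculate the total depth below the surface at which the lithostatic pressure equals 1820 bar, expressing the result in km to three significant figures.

6.71 km

Pressure at base of upper layers: 1610×10×750 = 1.208×10^7 Pa = 120.8 bar
Remaining pressure to be supplied by diorite: 1.820×10^8 − 1.208×10^7 = 1.699×10^8 Pa
Additional depth in diorite = 1.699×10^8 Pa / (2850 kg/m³ × 10 m/s²) = 5962.3 m
Total depth = 750 m + 5962.3 m = 6712.3 m
= 6.7123 km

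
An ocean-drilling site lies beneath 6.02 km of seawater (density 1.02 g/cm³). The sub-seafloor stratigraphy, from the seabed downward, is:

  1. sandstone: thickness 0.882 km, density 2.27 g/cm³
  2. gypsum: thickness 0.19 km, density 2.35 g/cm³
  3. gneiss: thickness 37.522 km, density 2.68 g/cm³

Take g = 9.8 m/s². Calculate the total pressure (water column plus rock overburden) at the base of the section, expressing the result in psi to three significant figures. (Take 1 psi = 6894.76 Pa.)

155000 psi

seawater: 1020 kg/m³ × 9.8 m/s² × 6020 m = 6.018×10^7 Pa = 8728 psi
sandstone: 2270 kg/m³ × 9.8 m/s² × 882 m = 1.962×10^7 Pa = 2846 psi
gypsum: 2350 kg/m³ × 9.8 m/s² × 190 m = 4.376×10^6 Pa = 634.6 psi
gneiss: 2680 kg/m³ × 9.8 m/s² × 37522 m = 9.855×10^8 Pa = 1.429×10^5 psi
Total = 8728 + 2846 + 634.6 + 1.429×10^5 = 1.5514×10^5 psi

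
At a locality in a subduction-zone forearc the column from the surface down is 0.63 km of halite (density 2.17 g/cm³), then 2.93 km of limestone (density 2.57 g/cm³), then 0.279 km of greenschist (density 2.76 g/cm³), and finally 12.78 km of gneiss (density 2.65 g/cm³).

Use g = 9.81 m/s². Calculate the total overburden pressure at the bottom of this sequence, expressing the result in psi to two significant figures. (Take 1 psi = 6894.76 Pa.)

halite: 2170 kg/m³ × 9.81 m/s² × 630 m = 1.341×10^7 Pa = 1945 psi
limestone: 2570 kg/m³ × 9.81 m/s² × 2930 m = 7.387×10^7 Pa = 10714 psi
greenschist: 2760 kg/m³ × 9.81 m/s² × 279 m = 7.554×10^6 Pa = 1096 psi
gneiss: 2650 kg/m³ × 9.81 m/s² × 12780 m = 3.322×10^8 Pa = 48187 psi
Total = 1945 + 10714 + 1096 + 48187 = 61941 psi

62000 psi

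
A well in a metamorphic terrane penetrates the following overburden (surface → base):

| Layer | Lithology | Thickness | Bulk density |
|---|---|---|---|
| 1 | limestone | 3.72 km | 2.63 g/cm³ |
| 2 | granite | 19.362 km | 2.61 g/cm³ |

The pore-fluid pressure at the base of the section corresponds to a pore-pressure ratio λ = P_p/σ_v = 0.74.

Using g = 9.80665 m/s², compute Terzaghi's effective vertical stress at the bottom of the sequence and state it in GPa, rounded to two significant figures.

0.15 GPa

Overburden (lithostatic) stress σ_v:
limestone: 2630 kg/m³ × 9.80665 m/s² × 3720 m = 9.594×10^7 Pa = 95.94 MPa
granite: 2610 kg/m³ × 9.80665 m/s² × 19362 m = 4.956×10^8 Pa = 495.6 MPa
Total = 95.94 + 495.6 = 591.52 MPa
Pore pressure P_p = λ·σ_v = 0.74 × 591.5 MPa = 437.7 MPa
Effective stress σ' = σ_v − P_p = 591.5 − 437.7 = 153.80 MPa = 0.15380 GPa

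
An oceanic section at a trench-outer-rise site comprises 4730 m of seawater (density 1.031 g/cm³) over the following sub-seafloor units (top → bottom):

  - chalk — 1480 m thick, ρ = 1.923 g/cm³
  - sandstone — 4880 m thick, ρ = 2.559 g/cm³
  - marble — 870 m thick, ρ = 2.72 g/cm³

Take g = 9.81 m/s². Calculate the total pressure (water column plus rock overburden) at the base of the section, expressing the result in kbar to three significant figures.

2.21 kbar

seawater: 1031 kg/m³ × 9.81 m/s² × 4730 m = 4.784×10^7 Pa = 0.4784 kbar
chalk: 1923 kg/m³ × 9.81 m/s² × 1480 m = 2.792×10^7 Pa = 0.2792 kbar
sandstone: 2559 kg/m³ × 9.81 m/s² × 4880 m = 1.225×10^8 Pa = 1.225 kbar
marble: 2720 kg/m³ × 9.81 m/s² × 870 m = 2.321×10^7 Pa = 0.2321 kbar
Total = 0.4784 + 0.2792 + 1.225 + 0.2321 = 2.2148 kbar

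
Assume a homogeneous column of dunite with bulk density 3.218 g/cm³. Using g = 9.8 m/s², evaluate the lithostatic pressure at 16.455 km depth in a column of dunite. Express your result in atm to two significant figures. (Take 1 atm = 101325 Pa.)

dunite: 3218 kg/m³ × 9.8 m/s² × 16455 m = 5.189×10^8 Pa = 5121 atm

5100 atm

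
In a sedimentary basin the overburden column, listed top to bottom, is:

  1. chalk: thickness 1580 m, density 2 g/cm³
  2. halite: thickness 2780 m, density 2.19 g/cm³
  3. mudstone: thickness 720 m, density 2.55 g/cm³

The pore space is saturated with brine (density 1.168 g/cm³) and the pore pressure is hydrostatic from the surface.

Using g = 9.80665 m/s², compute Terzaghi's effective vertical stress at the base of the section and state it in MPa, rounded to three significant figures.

50.5 MPa

Overburden (lithostatic) stress σ_v:
chalk: 2000 kg/m³ × 9.80665 m/s² × 1580 m = 3.099×10^7 Pa = 30.99 MPa
halite: 2190 kg/m³ × 9.80665 m/s² × 2780 m = 5.970×10^7 Pa = 59.70 MPa
mudstone: 2550 kg/m³ × 9.80665 m/s² × 720 m = 1.801×10^7 Pa = 18.01 MPa
Total = 30.99 + 59.70 + 18.01 = 108.70 MPa
Pore pressure P_p = 1168 kg/m³ × 9.80665 m/s² × 5080 m = 5.819×10^7 Pa = 58.19 MPa
Effective stress σ' = σ_v − P_p = 108.7 − 58.19 = 50.512 MPa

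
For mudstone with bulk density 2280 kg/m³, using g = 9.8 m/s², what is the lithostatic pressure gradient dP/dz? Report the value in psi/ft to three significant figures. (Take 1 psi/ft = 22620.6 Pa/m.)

0.988 psi/ft

dP/dz = ρg = 2280 kg/m³ × 9.8 m/s² = 22344 Pa/m
= 22344 Pa/m × (1 psi/ft / 22621 Pa/m) = 0.98777 psi/ft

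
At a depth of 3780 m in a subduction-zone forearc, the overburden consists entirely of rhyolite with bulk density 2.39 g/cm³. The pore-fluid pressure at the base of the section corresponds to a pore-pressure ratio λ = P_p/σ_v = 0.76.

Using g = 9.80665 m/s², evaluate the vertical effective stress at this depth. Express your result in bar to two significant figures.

210 bar

Overburden (lithostatic) stress σ_v:
rhyolite: 2390 kg/m³ × 9.80665 m/s² × 3780 m = 8.860×10^7 Pa = 88.60 MPa
Pore pressure P_p = λ·σ_v = 0.76 × 88.60 MPa = 67.33 MPa
Effective stress σ' = σ_v − P_p = 88.60 − 67.33 = 21.263 MPa = 212.63 bar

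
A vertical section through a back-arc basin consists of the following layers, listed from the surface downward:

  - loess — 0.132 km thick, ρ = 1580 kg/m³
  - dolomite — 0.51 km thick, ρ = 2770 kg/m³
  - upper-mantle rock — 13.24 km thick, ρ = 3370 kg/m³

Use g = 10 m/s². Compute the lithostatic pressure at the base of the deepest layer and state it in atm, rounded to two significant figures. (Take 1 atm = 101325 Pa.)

loess: 1580 kg/m³ × 10 m/s² × 132 m = 2.086×10^6 Pa = 20.58 atm
dolomite: 2770 kg/m³ × 10 m/s² × 510 m = 1.413×10^7 Pa = 139.4 atm
upper-mantle rock: 3370 kg/m³ × 10 m/s² × 13240 m = 4.462×10^8 Pa = 4404 atm
Total = 20.58 + 139.4 + 4404 = 4563.5 atm

4600 atm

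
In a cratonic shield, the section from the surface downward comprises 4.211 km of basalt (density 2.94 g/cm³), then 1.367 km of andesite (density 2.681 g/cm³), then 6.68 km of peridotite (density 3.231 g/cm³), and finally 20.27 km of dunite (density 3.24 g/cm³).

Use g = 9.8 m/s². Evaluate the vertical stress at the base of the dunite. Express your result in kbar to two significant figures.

10 kbar

basalt: 2940 kg/m³ × 9.8 m/s² × 4211 m = 1.213×10^8 Pa = 1.213 kbar
andesite: 2681 kg/m³ × 9.8 m/s² × 1367 m = 3.592×10^7 Pa = 0.3592 kbar
peridotite: 3231 kg/m³ × 9.8 m/s² × 6680 m = 2.115×10^8 Pa = 2.115 kbar
dunite: 3240 kg/m³ × 9.8 m/s² × 20270 m = 6.436×10^8 Pa = 6.436 kbar
Total = 1.213 + 0.3592 + 2.115 + 6.436 = 10.124 kbar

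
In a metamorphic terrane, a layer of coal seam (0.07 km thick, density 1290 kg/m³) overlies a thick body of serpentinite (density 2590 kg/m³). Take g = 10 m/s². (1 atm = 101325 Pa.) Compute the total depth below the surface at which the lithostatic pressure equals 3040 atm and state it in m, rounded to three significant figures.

Pressure at base of upper layers: 1290×10×70 = 9.030×10^5 Pa = 8.912 atm
Remaining pressure to be supplied by serpentinite: 3.080×10^8 − 9.030×10^5 = 3.071×10^8 Pa
Additional depth in serpentinite = 3.071×10^8 Pa / (2590 kg/m³ × 10 m/s²) = 11858 m
Total depth = 70 m + 11858 m = 11928 m

11900 m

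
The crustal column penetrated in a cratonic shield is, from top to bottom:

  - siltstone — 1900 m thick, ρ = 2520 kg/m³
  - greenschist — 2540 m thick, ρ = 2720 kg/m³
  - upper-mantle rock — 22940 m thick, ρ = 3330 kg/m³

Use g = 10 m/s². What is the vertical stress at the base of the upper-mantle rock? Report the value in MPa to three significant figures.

siltstone: 2520 kg/m³ × 10 m/s² × 1900 m = 4.788×10^7 Pa = 47.88 MPa
greenschist: 2720 kg/m³ × 10 m/s² × 2540 m = 6.909×10^7 Pa = 69.09 MPa
upper-mantle rock: 3330 kg/m³ × 10 m/s² × 22940 m = 7.639×10^8 Pa = 763.9 MPa
Total = 47.88 + 69.09 + 763.9 = 880.87 MPa

881 MPa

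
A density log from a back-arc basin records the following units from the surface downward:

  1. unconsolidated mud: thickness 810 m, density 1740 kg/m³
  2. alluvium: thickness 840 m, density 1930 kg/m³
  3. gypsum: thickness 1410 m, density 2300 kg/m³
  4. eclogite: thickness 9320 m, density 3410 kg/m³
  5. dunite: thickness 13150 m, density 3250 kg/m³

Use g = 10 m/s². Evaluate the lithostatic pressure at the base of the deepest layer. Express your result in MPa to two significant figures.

unconsolidated mud: 1740 kg/m³ × 10 m/s² × 810 m = 1.409×10^7 Pa = 14.09 MPa
alluvium: 1930 kg/m³ × 10 m/s² × 840 m = 1.621×10^7 Pa = 16.21 MPa
gypsum: 2300 kg/m³ × 10 m/s² × 1410 m = 3.243×10^7 Pa = 32.43 MPa
eclogite: 3410 kg/m³ × 10 m/s² × 9320 m = 3.178×10^8 Pa = 317.8 MPa
dunite: 3250 kg/m³ × 10 m/s² × 13150 m = 4.274×10^8 Pa = 427.4 MPa
Total = 14.09 + 16.21 + 32.43 + 317.8 + 427.4 = 807.92 MPa

810 MPa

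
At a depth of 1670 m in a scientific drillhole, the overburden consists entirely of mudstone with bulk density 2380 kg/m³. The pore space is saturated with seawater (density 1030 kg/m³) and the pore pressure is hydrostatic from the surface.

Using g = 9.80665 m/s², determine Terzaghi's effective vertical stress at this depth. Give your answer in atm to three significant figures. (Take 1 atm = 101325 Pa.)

Overburden (lithostatic) stress σ_v:
mudstone: 2380 kg/m³ × 9.80665 m/s² × 1670 m = 3.898×10^7 Pa = 38.98 MPa
Pore pressure P_p = 1030 kg/m³ × 9.80665 m/s² × 1670 m = 1.687×10^7 Pa = 16.87 MPa
Effective stress σ' = σ_v − P_p = 38.98 − 16.87 = 22.109 MPa = 218.20 atm

218 atm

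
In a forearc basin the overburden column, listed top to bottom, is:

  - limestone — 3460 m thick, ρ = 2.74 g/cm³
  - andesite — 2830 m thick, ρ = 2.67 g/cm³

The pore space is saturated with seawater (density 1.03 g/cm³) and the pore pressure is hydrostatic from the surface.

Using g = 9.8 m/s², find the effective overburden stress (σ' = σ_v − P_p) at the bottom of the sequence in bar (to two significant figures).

Overburden (lithostatic) stress σ_v:
limestone: 2740 kg/m³ × 9.8 m/s² × 3460 m = 9.291×10^7 Pa = 92.91 MPa
andesite: 2670 kg/m³ × 9.8 m/s² × 2830 m = 7.405×10^7 Pa = 74.05 MPa
Total = 92.91 + 74.05 = 166.96 MPa
Pore pressure P_p = 1030 kg/m³ × 9.8 m/s² × 6290 m = 6.349×10^7 Pa = 63.49 MPa
Effective stress σ' = σ_v − P_p = 167.0 − 63.49 = 103.47 MPa = 1034.7 bar

1000 bar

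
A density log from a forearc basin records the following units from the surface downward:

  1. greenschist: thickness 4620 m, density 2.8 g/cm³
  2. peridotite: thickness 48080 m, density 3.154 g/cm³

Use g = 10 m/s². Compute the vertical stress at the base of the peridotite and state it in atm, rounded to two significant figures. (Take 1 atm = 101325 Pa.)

greenschist: 2800 kg/m³ × 10 m/s² × 4620 m = 1.294×10^8 Pa = 1277 atm
peridotite: 3154 kg/m³ × 10 m/s² × 48080 m = 1.516×10^9 Pa = 14966 atm
Total = 1277 + 14966 = 16243 atm

16000 atm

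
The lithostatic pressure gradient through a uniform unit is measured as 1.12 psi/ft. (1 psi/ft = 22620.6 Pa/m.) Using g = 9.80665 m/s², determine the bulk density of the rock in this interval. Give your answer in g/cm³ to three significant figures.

ρ = (dP/dz)/g = 1.12 psi/ft / 9.80665 m/s² = 25335 Pa/m / 9.80665 m/s² = 2583.5 kg/m³
= 2.583 g/cm³

2.58 g/cm³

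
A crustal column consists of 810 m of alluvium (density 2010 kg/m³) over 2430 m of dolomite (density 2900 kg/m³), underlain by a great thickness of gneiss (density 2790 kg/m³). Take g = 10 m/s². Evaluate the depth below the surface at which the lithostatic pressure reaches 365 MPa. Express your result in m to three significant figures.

13200 m

Pressure at base of upper layers: 2010×10×810 + 2900×10×2430 = 8.675×10^7 Pa = 86.75 MPa
Remaining pressure to be supplied by gneiss: 3.650×10^8 − 8.675×10^7 = 2.782×10^8 Pa
Additional depth in gneiss = 2.782×10^8 Pa / (2790 kg/m³ × 10 m/s²) = 9973.1 m
Total depth = 3240 m + 9973.1 m = 13213 m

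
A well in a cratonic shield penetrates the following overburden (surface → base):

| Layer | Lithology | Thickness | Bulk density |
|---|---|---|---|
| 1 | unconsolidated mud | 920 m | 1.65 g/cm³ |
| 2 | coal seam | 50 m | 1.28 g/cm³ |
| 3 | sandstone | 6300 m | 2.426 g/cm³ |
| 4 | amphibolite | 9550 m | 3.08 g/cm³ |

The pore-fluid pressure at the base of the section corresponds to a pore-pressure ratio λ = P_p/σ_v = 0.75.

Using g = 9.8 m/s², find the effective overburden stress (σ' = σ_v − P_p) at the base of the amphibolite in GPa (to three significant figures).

0.113 GPa

Overburden (lithostatic) stress σ_v:
unconsolidated mud: 1650 kg/m³ × 9.8 m/s² × 920 m = 1.488×10^7 Pa = 14.88 MPa
coal seam: 1280 kg/m³ × 9.8 m/s² × 50 m = 6.272×10^5 Pa = 0.6272 MPa
sandstone: 2426 kg/m³ × 9.8 m/s² × 6300 m = 1.498×10^8 Pa = 149.8 MPa
amphibolite: 3080 kg/m³ × 9.8 m/s² × 9550 m = 2.883×10^8 Pa = 288.3 MPa
Total = 14.88 + 0.6272 + 149.8 + 288.3 = 453.54 MPa
Pore pressure P_p = λ·σ_v = 0.75 × 453.5 MPa = 340.2 MPa
Effective stress σ' = σ_v − P_p = 453.5 − 340.2 = 113.39 MPa = 0.11339 GPa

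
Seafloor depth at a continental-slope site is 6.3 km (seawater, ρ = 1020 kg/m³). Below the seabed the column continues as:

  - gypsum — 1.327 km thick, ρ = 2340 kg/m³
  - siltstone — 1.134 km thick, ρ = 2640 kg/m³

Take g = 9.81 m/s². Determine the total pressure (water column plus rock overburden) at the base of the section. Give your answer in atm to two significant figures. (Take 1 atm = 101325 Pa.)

seawater: 1020 kg/m³ × 9.81 m/s² × 6300 m = 6.304×10^7 Pa = 622.1 atm
gypsum: 2340 kg/m³ × 9.81 m/s² × 1327 m = 3.046×10^7 Pa = 300.6 atm
siltstone: 2640 kg/m³ × 9.81 m/s² × 1134 m = 2.937×10^7 Pa = 289.8 atm
Total = 622.1 + 300.6 + 289.8 = 1212.6 atm

1200 atm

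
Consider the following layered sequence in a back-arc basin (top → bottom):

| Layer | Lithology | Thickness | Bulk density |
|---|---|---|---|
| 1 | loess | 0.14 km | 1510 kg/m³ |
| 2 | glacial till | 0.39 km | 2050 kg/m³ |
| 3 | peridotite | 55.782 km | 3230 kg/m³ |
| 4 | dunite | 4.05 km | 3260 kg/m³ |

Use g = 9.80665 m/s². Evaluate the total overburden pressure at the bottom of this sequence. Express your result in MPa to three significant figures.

loess: 1510 kg/m³ × 9.80665 m/s² × 140 m = 2.073×10^6 Pa = 2.073 MPa
glacial till: 2050 kg/m³ × 9.80665 m/s² × 390 m = 7.840×10^6 Pa = 7.840 MPa
peridotite: 3230 kg/m³ × 9.80665 m/s² × 55782 m = 1.767×10^9 Pa = 1767 MPa
dunite: 3260 kg/m³ × 9.80665 m/s² × 4050 m = 1.295×10^8 Pa = 129.5 MPa
Total = 2.073 + 7.840 + 1767 + 129.5 = 1906.3 MPa

1910 MPa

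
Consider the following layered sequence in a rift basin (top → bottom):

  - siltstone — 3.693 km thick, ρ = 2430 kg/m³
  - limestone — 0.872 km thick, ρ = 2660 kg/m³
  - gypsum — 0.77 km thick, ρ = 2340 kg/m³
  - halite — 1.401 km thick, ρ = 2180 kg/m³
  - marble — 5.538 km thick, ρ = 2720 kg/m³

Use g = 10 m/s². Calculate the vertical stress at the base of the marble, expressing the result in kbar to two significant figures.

3.1 kbar

siltstone: 2430 kg/m³ × 10 m/s² × 3693 m = 8.974×10^7 Pa = 0.8974 kbar
limestone: 2660 kg/m³ × 10 m/s² × 872 m = 2.320×10^7 Pa = 0.2320 kbar
gypsum: 2340 kg/m³ × 10 m/s² × 770 m = 1.802×10^7 Pa = 0.1802 kbar
halite: 2180 kg/m³ × 10 m/s² × 1401 m = 3.054×10^7 Pa = 0.3054 kbar
marble: 2720 kg/m³ × 10 m/s² × 5538 m = 1.506×10^8 Pa = 1.506 kbar
Total = 0.8974 + 0.2320 + 0.1802 + 0.3054 + 1.506 = 3.1213 kbar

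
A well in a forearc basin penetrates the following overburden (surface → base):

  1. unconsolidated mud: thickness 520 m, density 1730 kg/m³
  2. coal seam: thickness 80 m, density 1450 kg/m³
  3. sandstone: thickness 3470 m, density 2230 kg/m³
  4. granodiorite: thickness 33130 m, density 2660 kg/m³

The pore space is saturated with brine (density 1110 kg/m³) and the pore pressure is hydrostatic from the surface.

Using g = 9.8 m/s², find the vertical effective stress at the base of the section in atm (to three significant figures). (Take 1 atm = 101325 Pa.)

Overburden (lithostatic) stress σ_v:
unconsolidated mud: 1730 kg/m³ × 9.8 m/s² × 520 m = 8.816×10^6 Pa = 8.816 MPa
coal seam: 1450 kg/m³ × 9.8 m/s² × 80 m = 1.137×10^6 Pa = 1.137 MPa
sandstone: 2230 kg/m³ × 9.8 m/s² × 3470 m = 7.583×10^7 Pa = 75.83 MPa
granodiorite: 2660 kg/m³ × 9.8 m/s² × 33130 m = 8.636×10^8 Pa = 863.6 MPa
Total = 8.816 + 1.137 + 75.83 + 863.6 = 949.42 MPa
Pore pressure P_p = 1110 kg/m³ × 9.8 m/s² × 37200 m = 4.047×10^8 Pa = 404.7 MPa
Effective stress σ' = σ_v − P_p = 949.4 − 404.7 = 544.76 MPa = 5376.3 atm

5380 atm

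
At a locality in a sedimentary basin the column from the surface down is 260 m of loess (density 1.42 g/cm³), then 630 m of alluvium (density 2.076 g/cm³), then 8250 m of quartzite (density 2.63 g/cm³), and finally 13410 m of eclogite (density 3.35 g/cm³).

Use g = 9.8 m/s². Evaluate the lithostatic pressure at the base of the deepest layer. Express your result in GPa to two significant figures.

0.67 GPa

loess: 1420 kg/m³ × 9.8 m/s² × 260 m = 3.618×10^6 Pa = 3.618×10^-3 GPa
alluvium: 2076 kg/m³ × 9.8 m/s² × 630 m = 1.282×10^7 Pa = 0.01282 GPa
quartzite: 2630 kg/m³ × 9.8 m/s² × 8250 m = 2.126×10^8 Pa = 0.2126 GPa
eclogite: 3350 kg/m³ × 9.8 m/s² × 13410 m = 4.403×10^8 Pa = 0.4403 GPa
Total = 3.618×10^-3 + 0.01282 + 0.2126 + 0.4403 = 0.66932 GPa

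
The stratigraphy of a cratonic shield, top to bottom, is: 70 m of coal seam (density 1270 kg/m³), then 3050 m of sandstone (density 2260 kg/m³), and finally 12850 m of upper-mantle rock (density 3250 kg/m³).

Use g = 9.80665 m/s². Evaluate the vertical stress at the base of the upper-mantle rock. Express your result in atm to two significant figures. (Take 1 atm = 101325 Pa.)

4700 atm

coal seam: 1270 kg/m³ × 9.80665 m/s² × 70 m = 8.718×10^5 Pa = 8.604 atm
sandstone: 2260 kg/m³ × 9.80665 m/s² × 3050 m = 6.760×10^7 Pa = 667.1 atm
upper-mantle rock: 3250 kg/m³ × 9.80665 m/s² × 12850 m = 4.096×10^8 Pa = 4042 atm
Total = 8.604 + 667.1 + 4042 = 4717.7 atm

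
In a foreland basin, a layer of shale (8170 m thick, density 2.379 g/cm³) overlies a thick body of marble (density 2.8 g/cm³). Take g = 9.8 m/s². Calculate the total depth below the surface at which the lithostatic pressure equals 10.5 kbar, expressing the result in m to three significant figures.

Pressure at base of upper layers: 2379×9.8×8170 = 1.905×10^8 Pa = 1.905 kbar
Remaining pressure to be supplied by marble: 1.050×10^9 − 1.905×10^8 = 8.595×10^8 Pa
Additional depth in marble = 8.595×10^8 Pa / (2800 kg/m³ × 9.8 m/s²) = 31324 m
Total depth = 8170 m + 31324 m = 39494 m

39500 m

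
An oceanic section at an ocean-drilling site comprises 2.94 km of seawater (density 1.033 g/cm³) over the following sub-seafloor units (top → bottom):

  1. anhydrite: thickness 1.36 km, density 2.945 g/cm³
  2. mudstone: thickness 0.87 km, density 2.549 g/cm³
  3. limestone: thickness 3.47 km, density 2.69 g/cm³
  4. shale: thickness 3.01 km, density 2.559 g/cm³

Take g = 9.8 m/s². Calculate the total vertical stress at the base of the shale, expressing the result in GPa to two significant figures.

0.26 GPa

seawater: 1033 kg/m³ × 9.8 m/s² × 2940 m = 2.976×10^7 Pa = 0.02976 GPa
anhydrite: 2945 kg/m³ × 9.8 m/s² × 1360 m = 3.925×10^7 Pa = 0.03925 GPa
mudstone: 2549 kg/m³ × 9.8 m/s² × 870 m = 2.173×10^7 Pa = 0.02173 GPa
limestone: 2690 kg/m³ × 9.8 m/s² × 3470 m = 9.148×10^7 Pa = 0.09148 GPa
shale: 2559 kg/m³ × 9.8 m/s² × 3010 m = 7.549×10^7 Pa = 0.07549 GPa
Total = 0.02976 + 0.03925 + 0.02173 + 0.09148 + 0.07549 = 0.25771 GPa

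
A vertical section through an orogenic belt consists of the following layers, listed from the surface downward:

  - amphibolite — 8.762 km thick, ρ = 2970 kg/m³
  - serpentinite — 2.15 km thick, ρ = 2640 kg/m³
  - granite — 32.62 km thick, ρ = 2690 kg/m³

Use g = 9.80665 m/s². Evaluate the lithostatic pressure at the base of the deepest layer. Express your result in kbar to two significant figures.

12 kbar

amphibolite: 2970 kg/m³ × 9.80665 m/s² × 8762 m = 2.552×10^8 Pa = 2.552 kbar
serpentinite: 2640 kg/m³ × 9.80665 m/s² × 2150 m = 5.566×10^7 Pa = 0.5566 kbar
granite: 2690 kg/m³ × 9.80665 m/s² × 32620 m = 8.605×10^8 Pa = 8.605 kbar
Total = 2.552 + 0.5566 + 8.605 = 11.714 kbar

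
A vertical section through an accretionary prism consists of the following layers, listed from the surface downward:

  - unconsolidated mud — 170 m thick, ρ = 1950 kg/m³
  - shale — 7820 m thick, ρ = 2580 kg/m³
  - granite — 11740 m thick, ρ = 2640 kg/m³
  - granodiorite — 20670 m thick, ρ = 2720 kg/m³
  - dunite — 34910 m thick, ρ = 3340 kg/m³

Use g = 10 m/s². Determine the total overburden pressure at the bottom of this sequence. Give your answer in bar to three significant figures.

unconsolidated mud: 1950 kg/m³ × 10 m/s² × 170 m = 3.315×10^6 Pa = 33.15 bar
shale: 2580 kg/m³ × 10 m/s² × 7820 m = 2.018×10^8 Pa = 2018 bar
granite: 2640 kg/m³ × 10 m/s² × 11740 m = 3.099×10^8 Pa = 3099 bar
granodiorite: 2720 kg/m³ × 10 m/s² × 20670 m = 5.622×10^8 Pa = 5622 bar
dunite: 3340 kg/m³ × 10 m/s² × 34910 m = 1.166×10^9 Pa = 11660 bar
Total = 33.15 + 2018 + 3099 + 5622 + 11660 = 22432 bar

22400 bar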